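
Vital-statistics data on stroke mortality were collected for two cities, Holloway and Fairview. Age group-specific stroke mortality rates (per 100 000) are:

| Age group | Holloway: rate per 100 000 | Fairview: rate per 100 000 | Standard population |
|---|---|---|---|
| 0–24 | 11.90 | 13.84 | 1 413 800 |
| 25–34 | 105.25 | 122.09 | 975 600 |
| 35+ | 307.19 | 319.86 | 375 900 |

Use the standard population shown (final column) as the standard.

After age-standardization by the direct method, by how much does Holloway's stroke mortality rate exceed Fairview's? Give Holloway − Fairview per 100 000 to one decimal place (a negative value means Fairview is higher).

-8.7

Standard total = 2 765 300; weights = 0.5113, 0.3528, 0.1359.
Holloway: 0.5113×11.90 + 0.3528×105.25 + 0.1359×307.19 = 84.9741 per 100 000.
Fairview: 0.5113×13.84 + 0.3528×122.09 + 0.1359×319.86 = 93.6294 per 100 000.
Difference = 84.9741 − 93.6294 = -8.6553.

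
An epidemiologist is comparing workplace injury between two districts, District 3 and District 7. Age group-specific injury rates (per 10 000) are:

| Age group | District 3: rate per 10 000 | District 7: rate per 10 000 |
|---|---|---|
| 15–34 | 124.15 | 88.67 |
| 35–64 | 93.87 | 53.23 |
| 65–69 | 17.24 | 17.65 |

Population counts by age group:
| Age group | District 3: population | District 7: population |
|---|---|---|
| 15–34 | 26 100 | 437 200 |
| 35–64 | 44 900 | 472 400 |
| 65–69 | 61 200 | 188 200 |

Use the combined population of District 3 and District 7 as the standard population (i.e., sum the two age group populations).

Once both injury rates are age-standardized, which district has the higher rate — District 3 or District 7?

District 3

Combined standard total = 1 230 000; weights = 0.3767, 0.4206, 0.2028.
District 3: 0.3767×124.15 + 0.4206×93.87 + 0.2028×17.24 = 89.7376 per 10 000.
District 7: 0.3767×88.67 + 0.4206×53.23 + 0.2028×17.65 = 59.3647 per 10 000.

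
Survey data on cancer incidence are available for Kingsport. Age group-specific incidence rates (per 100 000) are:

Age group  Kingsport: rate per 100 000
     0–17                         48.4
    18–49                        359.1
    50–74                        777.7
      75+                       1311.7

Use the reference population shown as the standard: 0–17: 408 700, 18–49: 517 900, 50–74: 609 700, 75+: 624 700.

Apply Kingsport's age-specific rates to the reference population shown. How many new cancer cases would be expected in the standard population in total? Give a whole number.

Expected new cancer cases = Σ (standard pop × age-specific rate ÷ 100 000)
= 408 700×48.4/100 000 + 517 900×359.1/100 000 + 609 700×777.7/100 000 + 624 700×1311.7/100 000
= 197.81 + 1859.78 + 4741.64 + 8194.19 = 14993.42.

14993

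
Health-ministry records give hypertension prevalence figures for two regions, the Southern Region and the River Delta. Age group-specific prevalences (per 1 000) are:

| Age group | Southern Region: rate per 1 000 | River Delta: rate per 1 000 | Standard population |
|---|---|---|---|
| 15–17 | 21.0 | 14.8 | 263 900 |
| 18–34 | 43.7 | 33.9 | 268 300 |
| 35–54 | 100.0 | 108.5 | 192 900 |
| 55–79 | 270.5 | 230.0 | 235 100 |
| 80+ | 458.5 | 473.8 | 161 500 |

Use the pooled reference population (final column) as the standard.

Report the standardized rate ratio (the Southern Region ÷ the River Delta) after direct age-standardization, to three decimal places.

Standard total = 1 121 700; weights = 0.2353, 0.2392, 0.1720, 0.2096, 0.1440.
The Southern Region: 0.2353×21.0 + 0.2392×43.7 + 0.1720×100.0 + 0.2096×270.5 + 0.1440×458.5 = 155.2990 per 1 000.
The River Delta: 0.2353×14.8 + 0.2392×33.9 + 0.1720×108.5 + 0.2096×230.0 + 0.1440×473.8 = 146.6724 per 1 000.
Ratio = 155.2990 ÷ 146.6724 = 1.05882.

1.059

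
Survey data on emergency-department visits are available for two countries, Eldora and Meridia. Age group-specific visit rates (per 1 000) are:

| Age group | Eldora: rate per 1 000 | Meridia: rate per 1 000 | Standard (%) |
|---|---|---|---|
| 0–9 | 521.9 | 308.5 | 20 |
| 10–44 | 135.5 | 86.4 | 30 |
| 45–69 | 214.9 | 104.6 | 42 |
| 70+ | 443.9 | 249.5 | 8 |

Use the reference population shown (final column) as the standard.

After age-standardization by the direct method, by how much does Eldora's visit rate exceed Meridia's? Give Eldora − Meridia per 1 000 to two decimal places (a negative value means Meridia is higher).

119.29

Standard weights: 0.20, 0.30, 0.42, 0.08.
Eldora: 0.2000×521.9 + 0.3000×135.5 + 0.4200×214.9 + 0.0800×443.9 = 270.8000 per 1 000.
Meridia: 0.2000×308.5 + 0.3000×86.4 + 0.4200×104.6 + 0.0800×249.5 = 151.5120 per 1 000.
Difference = 270.8000 − 151.5120 = 119.2880.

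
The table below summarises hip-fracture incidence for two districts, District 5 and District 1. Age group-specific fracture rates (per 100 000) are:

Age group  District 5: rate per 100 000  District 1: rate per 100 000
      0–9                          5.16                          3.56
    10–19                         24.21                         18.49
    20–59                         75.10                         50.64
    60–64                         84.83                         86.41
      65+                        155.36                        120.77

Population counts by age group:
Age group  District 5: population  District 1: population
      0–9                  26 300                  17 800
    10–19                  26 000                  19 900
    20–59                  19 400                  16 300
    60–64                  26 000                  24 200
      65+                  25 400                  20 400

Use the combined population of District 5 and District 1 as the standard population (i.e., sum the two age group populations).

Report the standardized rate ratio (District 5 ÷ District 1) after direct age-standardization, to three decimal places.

1.214

Combined standard total = 221 700; weights = 0.1989, 0.2070, 0.1610, 0.2264, 0.2066.
District 5: 0.1989×5.16 + 0.2070×24.21 + 0.1610×75.10 + 0.2264×84.83 + 0.2066×155.36 = 69.4354 per 100 000.
District 1: 0.1989×3.56 + 0.2070×18.49 + 0.1610×50.64 + 0.2264×86.41 + 0.2066×120.77 = 57.2061 per 100 000.
Ratio = 69.4354 ÷ 57.2061 = 1.21378.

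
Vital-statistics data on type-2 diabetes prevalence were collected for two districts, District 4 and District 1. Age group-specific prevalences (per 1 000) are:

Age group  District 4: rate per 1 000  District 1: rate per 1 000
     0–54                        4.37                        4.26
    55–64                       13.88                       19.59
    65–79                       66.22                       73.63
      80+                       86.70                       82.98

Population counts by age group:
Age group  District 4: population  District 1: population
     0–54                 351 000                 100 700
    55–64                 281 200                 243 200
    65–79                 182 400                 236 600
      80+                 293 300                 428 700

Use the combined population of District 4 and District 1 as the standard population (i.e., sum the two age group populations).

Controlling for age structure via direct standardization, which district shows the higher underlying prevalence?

Combined standard total = 2 117 100; weights = 0.2134, 0.2477, 0.1979, 0.3410.
District 4: 0.2134×4.37 + 0.2477×13.88 + 0.1979×66.22 + 0.3410×86.70 = 47.0437 per 1 000.
District 1: 0.2134×4.26 + 0.2477×19.59 + 0.1979×73.63 + 0.3410×82.98 = 48.6325 per 1 000.

District 1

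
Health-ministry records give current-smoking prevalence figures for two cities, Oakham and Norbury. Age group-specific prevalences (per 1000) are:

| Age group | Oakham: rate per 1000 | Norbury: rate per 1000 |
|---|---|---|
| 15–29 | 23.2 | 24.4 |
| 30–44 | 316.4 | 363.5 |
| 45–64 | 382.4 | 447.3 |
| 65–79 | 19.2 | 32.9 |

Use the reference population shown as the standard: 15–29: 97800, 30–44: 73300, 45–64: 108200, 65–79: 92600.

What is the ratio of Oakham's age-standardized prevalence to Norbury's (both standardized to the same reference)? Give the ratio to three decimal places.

Standard total = 371900; weights = 0.2630, 0.1971, 0.2909, 0.2490.
Oakham: 0.2630×23.2 + 0.1971×316.4 + 0.2909×382.4 + 0.2490×19.2 = 184.4977 per 1000.
Norbury: 0.2630×24.4 + 0.1971×363.5 + 0.2909×447.3 + 0.2490×32.9 = 216.3895 per 1000.
Ratio = 184.4977 ÷ 216.3895 = 0.85262.

0.853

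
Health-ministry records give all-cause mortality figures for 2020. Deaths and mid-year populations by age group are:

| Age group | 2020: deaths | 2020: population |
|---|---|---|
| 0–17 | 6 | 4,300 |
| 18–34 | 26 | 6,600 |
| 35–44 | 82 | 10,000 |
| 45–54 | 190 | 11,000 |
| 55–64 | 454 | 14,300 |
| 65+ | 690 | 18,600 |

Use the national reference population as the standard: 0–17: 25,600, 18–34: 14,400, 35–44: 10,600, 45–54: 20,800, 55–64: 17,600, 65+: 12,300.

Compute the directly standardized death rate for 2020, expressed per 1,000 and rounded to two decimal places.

15.34

Age-specific rates per 1,000 for 2020: 1.395, 3.939, 8.200, 17.273, 31.748, 37.097.
Standard total = 101,300; weights = 0.2527, 0.1422, 0.1046, 0.2053, 0.1737, 0.1214.
Standardized rate: 0.2527×1.395 + 0.1422×3.939 + 0.1046×8.200 + 0.2053×17.273 + 0.1737×31.748 + 0.1214×37.097 = 15.3376 per 1,000.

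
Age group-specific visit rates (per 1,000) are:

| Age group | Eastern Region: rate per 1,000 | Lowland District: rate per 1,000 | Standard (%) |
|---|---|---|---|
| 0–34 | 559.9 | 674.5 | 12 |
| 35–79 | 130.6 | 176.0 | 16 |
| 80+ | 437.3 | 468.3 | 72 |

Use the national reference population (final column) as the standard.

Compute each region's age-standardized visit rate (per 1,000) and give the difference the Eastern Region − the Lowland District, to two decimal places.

Standard weights: 0.12, 0.16, 0.72.
The Eastern Region: 0.1200×559.9 + 0.1600×130.6 + 0.7200×437.3 = 402.9400 per 1,000.
The Lowland District: 0.1200×674.5 + 0.1600×176.0 + 0.7200×468.3 = 446.2760 per 1,000.
Difference = 402.9400 − 446.2760 = -43.3360.

-43.34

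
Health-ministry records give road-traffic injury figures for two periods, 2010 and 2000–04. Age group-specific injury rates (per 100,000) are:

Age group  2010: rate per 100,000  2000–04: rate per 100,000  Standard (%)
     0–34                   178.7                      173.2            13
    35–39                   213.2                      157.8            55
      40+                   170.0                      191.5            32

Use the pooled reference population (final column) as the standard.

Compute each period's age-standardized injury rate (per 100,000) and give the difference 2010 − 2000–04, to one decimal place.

24.3

Standard weights: 0.13, 0.55, 0.32.
2010: 0.1300×178.7 + 0.5500×213.2 + 0.3200×170.0 = 194.8910 per 100,000.
2000–04: 0.1300×173.2 + 0.5500×157.8 + 0.3200×191.5 = 170.5860 per 100,000.
Difference = 194.8910 − 170.5860 = 24.3050.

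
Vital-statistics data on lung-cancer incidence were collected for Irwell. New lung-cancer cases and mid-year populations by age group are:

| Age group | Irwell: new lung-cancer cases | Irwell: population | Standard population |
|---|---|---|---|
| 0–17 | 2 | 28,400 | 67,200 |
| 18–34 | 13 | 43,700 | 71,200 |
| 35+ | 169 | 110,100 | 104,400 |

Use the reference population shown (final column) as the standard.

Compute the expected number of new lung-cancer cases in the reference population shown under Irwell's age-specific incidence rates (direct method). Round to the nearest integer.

Age-specific rates per 100,000 for Irwell: 7.04, 29.75, 153.50.
Expected new lung-cancer cases = Σ (standard pop × age-specific rate ÷ 100,000)
= 67,200×7.04/100,000 + 71,200×29.75/100,000 + 104,400×153.50/100,000
= 4.73 + 21.18 + 160.25 = 186.16.

186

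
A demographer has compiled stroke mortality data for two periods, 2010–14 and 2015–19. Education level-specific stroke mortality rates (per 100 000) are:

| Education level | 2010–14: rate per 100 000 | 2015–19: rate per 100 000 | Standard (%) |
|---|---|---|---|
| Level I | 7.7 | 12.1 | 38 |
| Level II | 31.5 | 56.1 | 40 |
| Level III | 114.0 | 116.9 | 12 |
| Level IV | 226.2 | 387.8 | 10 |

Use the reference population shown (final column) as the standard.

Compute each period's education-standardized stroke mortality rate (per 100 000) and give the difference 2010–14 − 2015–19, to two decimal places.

Standard weights: 0.38, 0.40, 0.12, 0.10.
2010–14: 0.3800×7.7 + 0.4000×31.5 + 0.1200×114.0 + 0.1000×226.2 = 51.8260 per 100 000.
2015–19: 0.3800×12.1 + 0.4000×56.1 + 0.1200×116.9 + 0.1000×387.8 = 79.8460 per 100 000.
Difference = 51.8260 − 79.8460 = -28.0200.

-28.02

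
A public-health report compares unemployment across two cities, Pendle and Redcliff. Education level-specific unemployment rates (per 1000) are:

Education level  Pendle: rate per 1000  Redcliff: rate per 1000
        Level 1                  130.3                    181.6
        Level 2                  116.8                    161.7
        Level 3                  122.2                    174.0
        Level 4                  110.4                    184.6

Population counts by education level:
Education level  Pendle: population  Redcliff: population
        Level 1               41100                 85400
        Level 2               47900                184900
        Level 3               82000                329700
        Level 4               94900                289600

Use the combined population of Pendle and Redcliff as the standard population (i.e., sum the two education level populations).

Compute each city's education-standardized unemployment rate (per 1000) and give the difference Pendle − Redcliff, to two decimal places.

Combined standard total = 1155500; weights = 0.1095, 0.2015, 0.3563, 0.3328.
Pendle: 0.1095×130.3 + 0.2015×116.8 + 0.3563×122.2 + 0.3328×110.4 = 118.0723 per 1000.
Redcliff: 0.1095×181.6 + 0.2015×161.7 + 0.3563×174.0 + 0.3328×184.6 = 175.8811 per 1000.
Difference = 118.0723 − 175.8811 = -57.8089.

-57.81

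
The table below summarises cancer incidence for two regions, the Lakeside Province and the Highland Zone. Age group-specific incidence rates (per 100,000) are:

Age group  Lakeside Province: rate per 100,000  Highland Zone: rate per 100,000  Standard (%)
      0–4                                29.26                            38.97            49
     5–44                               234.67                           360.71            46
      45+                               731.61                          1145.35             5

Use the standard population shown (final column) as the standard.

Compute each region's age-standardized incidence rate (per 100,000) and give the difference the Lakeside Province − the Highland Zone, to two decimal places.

Standard weights: 0.49, 0.46, 0.05.
The Lakeside Province: 0.4900×29.26 + 0.4600×234.67 + 0.0500×731.61 = 158.8661 per 100,000.
The Highland Zone: 0.4900×38.97 + 0.4600×360.71 + 0.0500×1145.35 = 242.2894 per 100,000.
Difference = 158.8661 − 242.2894 = -83.4233.

-83.42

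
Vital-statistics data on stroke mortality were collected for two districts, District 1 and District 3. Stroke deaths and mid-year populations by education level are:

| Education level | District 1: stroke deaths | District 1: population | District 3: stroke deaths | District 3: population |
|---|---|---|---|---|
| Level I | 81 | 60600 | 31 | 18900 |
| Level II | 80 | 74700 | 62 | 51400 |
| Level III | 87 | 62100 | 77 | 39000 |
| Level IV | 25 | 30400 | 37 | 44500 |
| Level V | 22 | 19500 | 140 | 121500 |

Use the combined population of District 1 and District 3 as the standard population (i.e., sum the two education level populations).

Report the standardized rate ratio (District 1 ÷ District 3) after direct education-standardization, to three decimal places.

Education-specific rates per 100000 for District 1: 133.66, 107.10, 140.10, 82.24, 112.82.
For District 3: 164.02, 120.62, 197.44, 83.15, 115.23.
Combined standard total = 522600; weights = 0.1521, 0.2413, 0.1935, 0.1433, 0.2698.
District 1: 0.1521×133.66 + 0.2413×107.10 + 0.1935×140.10 + 0.1433×82.24 + 0.2698×112.82 = 115.5031 per 100000.
District 3: 0.1521×164.02 + 0.2413×120.62 + 0.1935×197.44 + 0.1433×83.15 + 0.2698×115.23 = 135.2574 per 100000.
Ratio = 115.5031 ÷ 135.2574 = 0.85395.

0.854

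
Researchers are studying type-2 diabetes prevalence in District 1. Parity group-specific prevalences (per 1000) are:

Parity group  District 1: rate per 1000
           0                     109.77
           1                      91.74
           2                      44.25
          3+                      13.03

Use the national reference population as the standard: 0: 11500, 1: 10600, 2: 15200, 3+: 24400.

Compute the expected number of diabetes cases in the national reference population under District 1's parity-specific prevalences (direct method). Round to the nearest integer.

3225

Expected diabetes cases = Σ (standard pop × parity-specific rate ÷ 1000)
= 11500×109.77/1000 + 10600×91.74/1000 + 15200×44.25/1000 + 24400×13.03/1000
= 1262.36 + 972.44 + 672.60 + 317.93 = 3225.33.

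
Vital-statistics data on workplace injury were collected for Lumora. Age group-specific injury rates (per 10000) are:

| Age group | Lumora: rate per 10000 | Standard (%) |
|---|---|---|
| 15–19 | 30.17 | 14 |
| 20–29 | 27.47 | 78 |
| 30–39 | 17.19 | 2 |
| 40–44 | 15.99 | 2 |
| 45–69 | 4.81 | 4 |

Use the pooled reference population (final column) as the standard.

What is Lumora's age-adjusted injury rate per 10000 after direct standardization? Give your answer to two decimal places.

Standard weights: 0.14, 0.78, 0.02, 0.02, 0.04.
Standardized rate: 0.1400×30.17 + 0.7800×27.47 + 0.0200×17.19 + 0.0200×15.99 + 0.0400×4.81 = 26.5064 per 10000.

26.51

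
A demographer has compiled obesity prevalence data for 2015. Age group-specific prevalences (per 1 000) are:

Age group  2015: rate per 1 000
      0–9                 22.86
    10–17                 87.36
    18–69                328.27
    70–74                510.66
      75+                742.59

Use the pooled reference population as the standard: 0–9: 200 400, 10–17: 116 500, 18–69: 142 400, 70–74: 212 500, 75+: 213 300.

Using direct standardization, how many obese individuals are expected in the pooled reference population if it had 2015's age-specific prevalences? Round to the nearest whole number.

Expected obese individuals = Σ (standard pop × age-specific rate ÷ 1 000)
= 200 400×22.86/1 000 + 116 500×87.36/1 000 + 142 400×328.27/1 000 + 212 500×510.66/1 000 + 213 300×742.59/1 000
= 4581.14 + 10177.44 + 46745.65 + 108515.25 + 158394.45 = 328413.93.

328414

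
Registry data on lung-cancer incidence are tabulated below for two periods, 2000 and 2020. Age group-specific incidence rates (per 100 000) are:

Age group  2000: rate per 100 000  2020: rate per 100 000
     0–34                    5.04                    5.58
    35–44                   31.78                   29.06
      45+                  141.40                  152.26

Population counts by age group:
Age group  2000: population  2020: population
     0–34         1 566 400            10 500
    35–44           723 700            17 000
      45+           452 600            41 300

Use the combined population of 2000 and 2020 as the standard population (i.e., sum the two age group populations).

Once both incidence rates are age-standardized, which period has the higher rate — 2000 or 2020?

Combined standard total = 2 811 500; weights = 0.5609, 0.2635, 0.1757.
2000: 0.5609×5.04 + 0.2635×31.78 + 0.1757×141.40 = 36.0393 per 100 000.
2020: 0.5609×5.58 + 0.2635×29.06 + 0.1757×152.26 = 37.5334 per 100 000.

2020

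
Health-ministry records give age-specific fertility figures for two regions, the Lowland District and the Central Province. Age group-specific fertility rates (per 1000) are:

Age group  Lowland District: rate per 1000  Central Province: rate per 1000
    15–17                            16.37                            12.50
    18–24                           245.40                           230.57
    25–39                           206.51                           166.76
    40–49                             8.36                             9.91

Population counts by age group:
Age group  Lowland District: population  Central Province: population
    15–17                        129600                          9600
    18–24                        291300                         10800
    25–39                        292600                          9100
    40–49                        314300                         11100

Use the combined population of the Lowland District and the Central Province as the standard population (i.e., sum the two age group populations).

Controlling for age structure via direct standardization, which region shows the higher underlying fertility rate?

Combined standard total = 1068400; weights = 0.1303, 0.2828, 0.2824, 0.3046.
The Lowland District: 0.1303×16.37 + 0.2828×245.40 + 0.2824×206.51 + 0.3046×8.36 = 132.3834 per 1000.
The Central Province: 0.1303×12.50 + 0.2828×230.57 + 0.2824×166.76 + 0.3046×9.91 = 116.9332 per 1000.

Lowland District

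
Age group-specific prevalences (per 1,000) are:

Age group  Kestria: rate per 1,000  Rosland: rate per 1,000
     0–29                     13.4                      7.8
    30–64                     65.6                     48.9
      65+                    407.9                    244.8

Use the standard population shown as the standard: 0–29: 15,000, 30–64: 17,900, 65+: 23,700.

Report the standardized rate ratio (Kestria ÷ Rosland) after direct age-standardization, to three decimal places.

Standard total = 56,600; weights = 0.2650, 0.3163, 0.4187.
Kestria: 0.2650×13.4 + 0.3163×65.6 + 0.4187×407.9 = 195.0966 per 1,000.
Rosland: 0.2650×7.8 + 0.3163×48.9 + 0.4187×244.8 = 120.0366 per 1,000.
Ratio = 195.0966 ÷ 120.0366 = 1.62531.

1.625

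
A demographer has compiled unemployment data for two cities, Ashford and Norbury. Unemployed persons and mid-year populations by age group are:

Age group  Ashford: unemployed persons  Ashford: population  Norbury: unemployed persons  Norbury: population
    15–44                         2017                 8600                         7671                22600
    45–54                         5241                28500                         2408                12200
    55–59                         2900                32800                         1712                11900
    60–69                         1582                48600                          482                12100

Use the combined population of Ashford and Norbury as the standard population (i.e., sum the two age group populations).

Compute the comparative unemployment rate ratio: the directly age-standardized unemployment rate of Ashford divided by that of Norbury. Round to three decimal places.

Age-specific rates per 1000 for Ashford: 234.535, 183.895, 88.415, 32.551.
For Norbury: 339.425, 197.377, 143.866, 39.835.
Combined standard total = 177300; weights = 0.1760, 0.2296, 0.2521, 0.3424.
Ashford: 0.1760×234.535 + 0.2296×183.895 + 0.2521×88.415 + 0.3424×32.551 = 116.9205 per 1000.
Norbury: 0.1760×339.425 + 0.2296×197.377 + 0.2521×143.866 + 0.3424×39.835 = 154.9467 per 1000.
Ratio = 116.9205 ÷ 154.9467 = 0.75459.

0.755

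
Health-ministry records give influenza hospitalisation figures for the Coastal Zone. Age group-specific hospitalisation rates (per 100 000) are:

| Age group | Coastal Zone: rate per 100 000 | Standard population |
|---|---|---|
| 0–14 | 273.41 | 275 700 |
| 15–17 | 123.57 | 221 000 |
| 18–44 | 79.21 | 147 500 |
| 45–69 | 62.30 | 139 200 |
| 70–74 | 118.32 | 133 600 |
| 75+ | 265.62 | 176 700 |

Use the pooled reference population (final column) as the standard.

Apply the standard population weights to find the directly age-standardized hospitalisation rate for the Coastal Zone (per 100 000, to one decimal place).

Standard total = 1 093 700; weights = 0.2521, 0.2021, 0.1349, 0.1273, 0.1222, 0.1616.
Standardized rate: 0.2521×273.41 + 0.2021×123.57 + 0.1349×79.21 + 0.1273×62.30 + 0.1222×118.32 + 0.1616×265.62 = 169.8696 per 100 000.

169.9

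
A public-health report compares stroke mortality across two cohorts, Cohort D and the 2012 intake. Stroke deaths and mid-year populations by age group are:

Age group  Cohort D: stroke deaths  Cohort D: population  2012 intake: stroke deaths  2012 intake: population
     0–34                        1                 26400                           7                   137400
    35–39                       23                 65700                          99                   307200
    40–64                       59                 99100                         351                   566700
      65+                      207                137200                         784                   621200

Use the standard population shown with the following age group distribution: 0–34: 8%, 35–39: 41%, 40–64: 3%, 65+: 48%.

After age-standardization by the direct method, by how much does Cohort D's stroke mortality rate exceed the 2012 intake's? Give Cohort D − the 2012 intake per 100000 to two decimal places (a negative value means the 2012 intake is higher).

Age-specific rates per 100000 for Cohort D: 3.79, 35.01, 59.54, 150.87.
For the 2012 intake: 5.09, 32.23, 61.94, 126.21.
Standard weights: 0.08, 0.41, 0.03, 0.48.
Cohort D: 0.0800×3.79 + 0.4100×35.01 + 0.0300×59.54 + 0.4800×150.87 = 88.8621 per 100000.
The 2012 intake: 0.0800×5.09 + 0.4100×32.23 + 0.0300×61.94 + 0.4800×126.21 = 76.0581 per 100000.
Difference = 88.8621 − 76.0581 = 12.8039.

12.80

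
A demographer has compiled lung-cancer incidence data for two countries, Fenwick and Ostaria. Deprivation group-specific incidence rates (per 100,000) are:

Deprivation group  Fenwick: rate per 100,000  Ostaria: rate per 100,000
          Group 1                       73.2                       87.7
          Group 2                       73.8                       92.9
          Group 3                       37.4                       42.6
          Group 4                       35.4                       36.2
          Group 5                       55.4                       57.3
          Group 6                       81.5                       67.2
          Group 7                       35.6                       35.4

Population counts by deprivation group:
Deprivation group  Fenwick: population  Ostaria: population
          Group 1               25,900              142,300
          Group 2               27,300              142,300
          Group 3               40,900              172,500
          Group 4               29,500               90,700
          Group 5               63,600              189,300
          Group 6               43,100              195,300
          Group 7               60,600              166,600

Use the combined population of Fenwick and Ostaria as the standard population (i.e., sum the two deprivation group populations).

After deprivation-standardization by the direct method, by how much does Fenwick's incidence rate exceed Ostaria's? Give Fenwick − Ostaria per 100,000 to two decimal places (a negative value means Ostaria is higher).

-2.81

Combined standard total = 1,389,900; weights = 0.1210, 0.1220, 0.1535, 0.0865, 0.1820, 0.1715, 0.1635.
Fenwick: 0.1210×73.2 + 0.1220×73.8 + 0.1535×37.4 + 0.0865×35.4 + 0.1820×55.4 + 0.1715×81.5 + 0.1635×35.6 = 56.5462 per 100,000.
Ostaria: 0.1210×87.7 + 0.1220×92.9 + 0.1535×42.6 + 0.0865×36.2 + 0.1820×57.3 + 0.1715×67.2 + 0.1635×35.4 = 59.3594 per 100,000.
Difference = 56.5462 − 59.3594 = -2.8132.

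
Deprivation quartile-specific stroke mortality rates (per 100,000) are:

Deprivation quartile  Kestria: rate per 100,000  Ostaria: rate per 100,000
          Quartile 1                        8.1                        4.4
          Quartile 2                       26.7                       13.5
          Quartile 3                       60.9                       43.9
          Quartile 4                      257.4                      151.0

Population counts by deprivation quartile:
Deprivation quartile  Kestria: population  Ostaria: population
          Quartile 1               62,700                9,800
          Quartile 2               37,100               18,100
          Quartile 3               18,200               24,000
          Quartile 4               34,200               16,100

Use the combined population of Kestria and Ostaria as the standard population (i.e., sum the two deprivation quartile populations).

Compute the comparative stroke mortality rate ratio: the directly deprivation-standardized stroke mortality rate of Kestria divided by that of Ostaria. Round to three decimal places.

Combined standard total = 220,200; weights = 0.3292, 0.2507, 0.1916, 0.2284.
Kestria: 0.3292×8.1 + 0.2507×26.7 + 0.1916×60.9 + 0.2284×257.4 = 79.8287 per 100,000.
Ostaria: 0.3292×4.4 + 0.2507×13.5 + 0.1916×43.9 + 0.2284×151.0 = 47.7388 per 100,000.
Ratio = 79.8287 ÷ 47.7388 = 1.67220.

1.672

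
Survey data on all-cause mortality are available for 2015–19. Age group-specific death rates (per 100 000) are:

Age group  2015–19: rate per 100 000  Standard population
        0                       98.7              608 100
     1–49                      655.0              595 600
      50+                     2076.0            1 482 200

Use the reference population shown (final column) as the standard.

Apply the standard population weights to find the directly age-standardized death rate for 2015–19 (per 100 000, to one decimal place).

Standard total = 2 685 900; weights = 0.2264, 0.2218, 0.5518.
Standardized rate: 0.2264×98.7 + 0.2218×655.0 + 0.5518×2076.0 = 1313.2226 per 100 000.

1313.2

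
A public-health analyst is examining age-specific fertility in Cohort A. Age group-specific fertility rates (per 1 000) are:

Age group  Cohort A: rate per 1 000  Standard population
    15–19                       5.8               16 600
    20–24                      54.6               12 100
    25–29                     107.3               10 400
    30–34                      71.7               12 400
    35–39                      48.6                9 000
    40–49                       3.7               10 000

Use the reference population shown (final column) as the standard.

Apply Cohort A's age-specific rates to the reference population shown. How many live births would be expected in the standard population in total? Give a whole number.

Expected live births = Σ (standard pop × age-specific rate ÷ 1 000)
= 16 600×5.8/1 000 + 12 100×54.6/1 000 + 10 400×107.3/1 000 + 12 400×71.7/1 000 + 9 000×48.6/1 000 + 10 000×3.7/1 000
= 96.28 + 660.66 + 1115.92 + 889.08 + 437.40 + 37.00 = 3236.34.

3236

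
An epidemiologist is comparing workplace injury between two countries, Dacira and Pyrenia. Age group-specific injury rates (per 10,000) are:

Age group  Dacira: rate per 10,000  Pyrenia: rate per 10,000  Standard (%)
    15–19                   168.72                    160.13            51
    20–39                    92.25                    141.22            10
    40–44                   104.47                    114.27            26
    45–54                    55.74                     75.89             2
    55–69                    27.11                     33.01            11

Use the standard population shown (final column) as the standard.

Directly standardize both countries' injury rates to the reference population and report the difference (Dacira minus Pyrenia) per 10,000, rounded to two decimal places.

Standard weights: 0.51, 0.10, 0.26, 0.02, 0.11.
Dacira: 0.5100×168.72 + 0.1000×92.25 + 0.2600×104.47 + 0.0200×55.74 + 0.1100×27.11 = 126.5313 per 10,000.
Pyrenia: 0.5100×160.13 + 0.1000×141.22 + 0.2600×114.27 + 0.0200×75.89 + 0.1100×33.01 = 130.6474 per 10,000.
Difference = 126.5313 − 130.6474 = -4.1161.

-4.12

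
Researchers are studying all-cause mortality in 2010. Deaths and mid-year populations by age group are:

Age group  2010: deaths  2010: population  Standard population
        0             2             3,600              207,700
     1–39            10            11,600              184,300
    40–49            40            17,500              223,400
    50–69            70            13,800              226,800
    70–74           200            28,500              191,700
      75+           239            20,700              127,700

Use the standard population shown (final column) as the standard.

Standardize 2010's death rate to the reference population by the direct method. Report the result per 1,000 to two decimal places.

4.09

Age-specific rates per 1,000 for 2010: 0.556, 0.862, 2.286, 5.072, 7.018, 11.546.
Standard total = 1,161,600; weights = 0.1788, 0.1587, 0.1923, 0.1952, 0.1650, 0.1099.
Standardized rate: 0.1788×0.556 + 0.1587×0.862 + 0.1923×2.286 + 0.1952×5.072 + 0.1650×7.018 + 0.1099×11.546 = 4.0935 per 1,000.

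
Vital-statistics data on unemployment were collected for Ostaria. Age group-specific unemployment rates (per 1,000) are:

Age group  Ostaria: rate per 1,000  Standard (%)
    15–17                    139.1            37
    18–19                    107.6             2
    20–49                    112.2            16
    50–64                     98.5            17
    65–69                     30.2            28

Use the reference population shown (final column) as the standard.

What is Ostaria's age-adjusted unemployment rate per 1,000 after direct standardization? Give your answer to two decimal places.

Standard weights: 0.37, 0.02, 0.16, 0.17, 0.28.
Standardized rate: 0.3700×139.1 + 0.0200×107.6 + 0.1600×112.2 + 0.1700×98.5 + 0.2800×30.2 = 96.7720 per 1,000.

96.77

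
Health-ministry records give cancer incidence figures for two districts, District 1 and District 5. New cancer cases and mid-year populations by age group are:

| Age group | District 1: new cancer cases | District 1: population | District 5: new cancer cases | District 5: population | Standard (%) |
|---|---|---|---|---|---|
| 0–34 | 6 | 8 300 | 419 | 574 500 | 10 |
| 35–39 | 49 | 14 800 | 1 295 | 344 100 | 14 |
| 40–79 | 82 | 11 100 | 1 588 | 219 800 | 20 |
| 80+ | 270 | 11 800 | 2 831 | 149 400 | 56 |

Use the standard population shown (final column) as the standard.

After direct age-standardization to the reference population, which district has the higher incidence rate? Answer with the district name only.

District 1

Age-specific rates per 100 000 for District 1: 72.29, 331.08, 738.74, 2288.14.
For District 5: 72.93, 376.34, 722.47, 1894.91.
Standard weights: 0.10, 0.14, 0.20, 0.56.
District 1: 0.1000×72.29 + 0.1400×331.08 + 0.2000×738.74 + 0.5600×2288.14 = 1482.6839 per 100 000.
District 5: 0.1000×72.93 + 0.1400×376.34 + 0.2000×722.47 + 0.5600×1894.91 = 1265.6277 per 100 000.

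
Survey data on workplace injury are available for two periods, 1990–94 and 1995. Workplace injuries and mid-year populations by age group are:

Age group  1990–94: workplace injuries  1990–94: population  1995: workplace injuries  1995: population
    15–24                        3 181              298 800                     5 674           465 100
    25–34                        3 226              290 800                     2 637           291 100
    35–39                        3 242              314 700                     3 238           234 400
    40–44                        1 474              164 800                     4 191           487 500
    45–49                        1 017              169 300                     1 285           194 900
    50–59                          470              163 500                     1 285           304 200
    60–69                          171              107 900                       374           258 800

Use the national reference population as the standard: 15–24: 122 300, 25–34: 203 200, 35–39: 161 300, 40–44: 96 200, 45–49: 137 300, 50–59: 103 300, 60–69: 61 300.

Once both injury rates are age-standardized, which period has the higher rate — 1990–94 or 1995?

1995

Age-specific rates per 10 000 for 1990–94: 106.46, 110.94, 103.02, 89.44, 60.07, 28.75, 15.85.
For 1995: 122.00, 90.59, 138.14, 85.97, 65.93, 42.24, 14.45.
Standard total = 884 900; weights = 0.1382, 0.2296, 0.1823, 0.1087, 0.1552, 0.1167, 0.0693.
1990–94: 0.1382×106.46 + 0.2296×110.94 + 0.1823×103.02 + 0.1087×89.44 + 0.1552×60.07 + 0.1167×28.75 + 0.0693×15.85 = 82.4635 per 10 000.
1995: 0.1382×122.00 + 0.2296×90.59 + 0.1823×138.14 + 0.1087×85.97 + 0.1552×65.93 + 0.1167×42.24 + 0.0693×14.45 = 88.3506 per 10 000.
The crude rates (84.65 vs 83.56) would put 1990–94 higher, but that reflects its age composition; once standardized to a common age structure, 1995 has the higher underlying rate.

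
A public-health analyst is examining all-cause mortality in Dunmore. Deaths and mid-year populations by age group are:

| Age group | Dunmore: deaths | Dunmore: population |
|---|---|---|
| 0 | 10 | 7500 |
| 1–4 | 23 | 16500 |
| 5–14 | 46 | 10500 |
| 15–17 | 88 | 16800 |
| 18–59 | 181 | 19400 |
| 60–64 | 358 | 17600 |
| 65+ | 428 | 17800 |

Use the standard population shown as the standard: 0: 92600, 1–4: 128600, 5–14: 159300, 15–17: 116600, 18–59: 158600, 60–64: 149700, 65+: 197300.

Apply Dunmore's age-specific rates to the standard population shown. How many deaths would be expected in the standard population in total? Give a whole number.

Age-specific rates per 1000 for Dunmore: 1.333, 1.394, 4.381, 5.238, 9.330, 20.341, 24.045.
Expected deaths = Σ (standard pop × age-specific rate ÷ 1000)
= 92600×1.333/1000 + 128600×1.394/1000 + 159300×4.381/1000 + 116600×5.238/1000 + 158600×9.330/1000 + 149700×20.341/1000 + 197300×24.045/1000
= 123.47 + 179.26 + 697.89 + 610.76 + 1479.72 + 3045.03 + 4744.07 = 10880.20.

10880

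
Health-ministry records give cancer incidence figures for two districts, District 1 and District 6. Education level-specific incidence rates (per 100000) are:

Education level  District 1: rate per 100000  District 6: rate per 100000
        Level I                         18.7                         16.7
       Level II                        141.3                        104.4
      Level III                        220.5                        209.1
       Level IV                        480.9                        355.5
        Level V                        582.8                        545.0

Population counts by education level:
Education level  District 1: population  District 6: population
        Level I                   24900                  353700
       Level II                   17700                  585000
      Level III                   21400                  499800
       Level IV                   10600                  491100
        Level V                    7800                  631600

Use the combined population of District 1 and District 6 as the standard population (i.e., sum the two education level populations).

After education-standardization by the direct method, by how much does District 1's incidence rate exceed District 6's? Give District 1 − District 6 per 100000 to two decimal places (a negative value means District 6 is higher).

43.89

Combined standard total = 2643600; weights = 0.1432, 0.2280, 0.1972, 0.1898, 0.2419.
District 1: 0.1432×18.7 + 0.2280×141.3 + 0.1972×220.5 + 0.1898×480.9 + 0.2419×582.8 = 310.5900 per 100000.
District 6: 0.1432×16.7 + 0.2280×104.4 + 0.1972×209.1 + 0.1898×355.5 + 0.2419×545.0 = 266.7025 per 100000.
Difference = 310.5900 − 266.7025 = 43.8875.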